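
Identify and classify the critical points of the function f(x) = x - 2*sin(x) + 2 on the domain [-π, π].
f'(x) = 1 - 2*cos(x)

Solve f'(x) = 0 on [-π, π]:
  f'(x) = 0 ⇔ cos(x) = 1/2, i.e. x = ±arccos(1/2) + 2nπ; keep the solutions lying in [-π, π].
  ⇒ x = -pi/3 ≈ -1.0472, pi/3 ≈ 1.0472

f''(x) = 2*sin(x)
Second-derivative test at each critical point:
  f''(-1.0472) = -1.7321 < 0 → local maximum
  f''(1.0472) = 1.7321 > 0 → local minimum

Critical points: x = -pi/3 ≈ -1.0472 (local maximum); x = pi/3 ≈ 1.0472 (local minimum)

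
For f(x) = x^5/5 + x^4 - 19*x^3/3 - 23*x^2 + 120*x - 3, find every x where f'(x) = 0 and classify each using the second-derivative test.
f'(x) = x^4 + 4*x^3 - 19*x^2 - 46*x + 120

Solve f'(x) = 0:
  Factor: x^4 + 4*x^3 - 19*x^2 - 46*x + 120 = (x - 3)*(x - 2)*(x + 4)*(x + 5) = 0.
  ⇒ x = -5, -4, 2, 3

f''(x) = 4*x^3 + 12*x^2 - 38*x - 46
Second-derivative test at each critical point:
  f''(-5) = -56 < 0 → local maximum
  f''(-4) = 42 > 0 → local minimum
  f''(2) = -42 < 0 → local maximum
  f''(3) = 56 > 0 → local minimum

Critical points: x = -5 (local maximum); x = -4 (local minimum); x = 2 (local maximum); x = 3 (local minimum)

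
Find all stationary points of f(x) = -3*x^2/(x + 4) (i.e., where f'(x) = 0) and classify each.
f'(x) = 3*x*(-x - 8)/(x + 4)^2

Solve f'(x) = 0:
  f'(x) = -3*x*(x + 8)/(x + 4)^2; the denominator is positive wherever f is defined, so f'(x) = 0 ⇔ -3*x^2 - 24*x = 0.
  Factor: -3*x^2 - 24*x = -3*x*(x + 8) = 0.
  ⇒ x = -8, 0

f''(x) = -96/(x^3 + 12*x^2 + 48*x + 64)
Second-derivative test at each critical point:
  f''(-8) = 3/2 > 0 → local minimum
  f''(0) = -3/2 < 0 → local maximum

Critical points: x = -8 (local minimum); x = 0 (local maximum)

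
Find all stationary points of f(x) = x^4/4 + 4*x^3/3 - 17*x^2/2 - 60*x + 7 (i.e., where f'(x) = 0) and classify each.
f'(x) = x^3 + 4*x^2 - 17*x - 60

Solve f'(x) = 0:
  Factor: x^3 + 4*x^2 - 17*x - 60 = (x - 4)*(x + 3)*(x + 5) = 0.
  ⇒ x = -5, -3, 4

f''(x) = 3*x^2 + 8*x - 17
Second-derivative test at each critical point:
  f''(-5) = 18 > 0 → local minimum
  f''(-3) = -14 < 0 → local maximum
  f''(4) = 63 > 0 → local minimum

Critical points: x = -5 (local minimum); x = -3 (local maximum); x = 4 (local minimum)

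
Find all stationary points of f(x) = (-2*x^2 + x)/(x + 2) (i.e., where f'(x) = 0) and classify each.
f'(x) = 2*(-x^2 - 4*x + 1)/(x^2 + 4*x + 4)

Solve f'(x) = 0:
  f'(x) = -2*(x^2 + 4*x - 1)/(x + 2)^2; the denominator is positive wherever f is defined, so f'(x) = 0 ⇔ -2*x^2 - 8*x + 2 = 0.
  Factor: -2*x^2 - 8*x + 2 = -2*(x^2 + 4*x - 1); x^2 + 4*x - 1 = 0 has no rational roots; quadratic formula: x = (-4 ± √20)/2.
  ⇒ x = -sqrt(5) - 2 ≈ -4.2361, -2 + sqrt(5) ≈ 0.2361

f''(x) = -20/(x^3 + 6*x^2 + 12*x + 8)
Second-derivative test at each critical point:
  f''(-4.2361) = 1.7889 > 0 → local minimum
  f''(0.2361) = -1.7889 < 0 → local maximum

Critical points: x = -sqrt(5) - 2 ≈ -4.2361 (local minimum); x = -2 + sqrt(5) ≈ 0.2361 (local maximum)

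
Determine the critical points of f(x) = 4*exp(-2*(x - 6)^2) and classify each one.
f'(x) = 16*(6 - x)*exp(-2*(x - 6)^2)

Solve f'(x) = 0:
  f'(x) = (96 - 16*x)·exp(-2*(x - 6)^2) and exp(-2*(x - 6)^2) > 0 for every x, so f'(x) = 0 ⇔ 96 - 16*x = 0.
  Factor: 96 - 16*x = -16*(x - 6) = 0.
  ⇒ x = 6

f''(x) = 16*(4*(x - 6)^2 - 1)*exp(-2*(x - 6)^2)
Second-derivative test at each critical point:
  f''(6) = -16 < 0 → local maximum

Critical points: x = 6 (local maximum)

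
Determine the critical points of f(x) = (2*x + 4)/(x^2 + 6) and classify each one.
f'(x) = 2*(x^2 - 2*x*(x + 2) + 6)/(x^2 + 6)^2

Solve f'(x) = 0:
  f'(x) = -2*(x^2 + 4*x - 6)/(x^2 + 6)^2; the denominator is positive wherever f is defined, so f'(x) = 0 ⇔ -2*x^2 - 8*x + 12 = 0.
  Factor: -2*x^2 - 8*x + 12 = -2*(x^2 + 4*x - 6); x^2 + 4*x - 6 = 0 has no rational roots; quadratic formula: x = (-4 ± √40)/2.
  ⇒ x = -sqrt(10) - 2 ≈ -5.1623, -2 + sqrt(10) ≈ 1.1623

f''(x) = 4*(4*x^2*(x + 2) - (3*x + 2)*(x^2 + 6))/(x^2 + 6)^3
Second-derivative test at each critical point:
  f''(-5.1623) = 0.0119 > 0 → local minimum
  f''(1.1623) = -0.2341 < 0 → local maximum

Critical points: x = -sqrt(10) - 2 ≈ -5.1623 (local minimum); x = -2 + sqrt(10) ≈ 1.1623 (local maximum)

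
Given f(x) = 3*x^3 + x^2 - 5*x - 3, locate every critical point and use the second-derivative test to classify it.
f'(x) = 9*x^2 + 2*x - 5

Solve f'(x) = 0:
  9*x^2 + 2*x - 5 = 0 has no rational roots; quadratic formula: x = (-2 ± √184)/18.
  ⇒ x = -sqrt(46)/9 - 1/9 ≈ -0.8647, -1/9 + sqrt(46)/9 ≈ 0.6425

f''(x) = 18*x + 2
Second-derivative test at each critical point:
  f''(-0.8647) = -13.5647 < 0 → local maximum
  f''(0.6425) = 13.5647 > 0 → local minimum

Critical points: x = -sqrt(46)/9 - 1/9 ≈ -0.8647 (local maximum); x = -1/9 + sqrt(46)/9 ≈ 0.6425 (local minimum)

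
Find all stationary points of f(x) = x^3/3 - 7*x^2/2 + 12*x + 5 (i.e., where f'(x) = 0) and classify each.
f'(x) = x^2 - 7*x + 12

Solve f'(x) = 0:
  Factor: x^2 - 7*x + 12 = (x - 4)*(x - 3) = 0.
  ⇒ x = 3, 4

f''(x) = 2*x - 7
Second-derivative test at each critical point:
  f''(3) = -1 < 0 → local maximum
  f''(4) = 1 > 0 → local minimum

Critical points: x = 3 (local maximum); x = 4 (local minimum)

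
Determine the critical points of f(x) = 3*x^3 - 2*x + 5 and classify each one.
f'(x) = 9*x^2 - 2

Solve f'(x) = 0:
  9*x^2 - 2 = 0 has no rational roots; quadratic formula: x = (0 ± √72)/18.
  ⇒ x = -sqrt(2)/3 ≈ -0.4714, sqrt(2)/3 ≈ 0.4714

f''(x) = 18*x
Second-derivative test at each critical point:
  f''(-0.4714) = -8.4853 < 0 → local maximum
  f''(0.4714) = 8.4853 > 0 → local minimum

Critical points: x = -sqrt(2)/3 ≈ -0.4714 (local maximum); x = sqrt(2)/3 ≈ 0.4714 (local minimum)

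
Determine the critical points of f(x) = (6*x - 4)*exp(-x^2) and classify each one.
f'(x) = 2*(-2*x*(3*x - 2) + 3)*exp(-x^2)

Solve f'(x) = 0:
  f'(x) = (-12*x^2 + 8*x + 6)·exp(-x^2) and exp(-x^2) > 0 for every x, so f'(x) = 0 ⇔ -12*x^2 + 8*x + 6 = 0.
  Factor: -12*x^2 + 8*x + 6 = -2*(6*x^2 - 4*x - 3); 6*x^2 - 4*x - 3 = 0 has no rational roots; quadratic formula: x = (4 ± √88)/12.
  ⇒ x = 1/3 - sqrt(22)/6 ≈ -0.4484, 1/3 + sqrt(22)/6 ≈ 1.1151

f''(x) = 4*(2*x^2*(3*x - 2) - 9*x + 2)*exp(-x^2)
Second-derivative test at each critical point:
  f''(-0.4484) = 15.3444 > 0 → local minimum
  f''(1.1151) = -5.4110 < 0 → local maximum

Critical points: x = 1/3 - sqrt(22)/6 ≈ -0.4484 (local minimum); x = 1/3 + sqrt(22)/6 ≈ 1.1151 (local maximum)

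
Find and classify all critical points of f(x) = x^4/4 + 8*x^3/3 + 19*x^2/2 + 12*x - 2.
f'(x) = x^3 + 8*x^2 + 19*x + 12

Solve f'(x) = 0:
  Factor: x^3 + 8*x^2 + 19*x + 12 = (x + 1)*(x + 3)*(x + 4) = 0.
  ⇒ x = -4, -3, -1

f''(x) = 3*x^2 + 16*x + 19
Second-derivative test at each critical point:
  f''(-4) = 3 > 0 → local minimum
  f''(-3) = -2 < 0 → local maximum
  f''(-1) = 6 > 0 → local minimum

Critical points: x = -4 (local minimum); x = -3 (local maximum); x = -1 (local minimum)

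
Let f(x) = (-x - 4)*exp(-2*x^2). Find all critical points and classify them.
f'(x) = (4*x*(x + 4) - 1)*exp(-2*x^2)

Solve f'(x) = 0:
  f'(x) = (4*x^2 + 16*x - 1)·exp(-2*x^2) and exp(-2*x^2) > 0 for every x, so f'(x) = 0 ⇔ 4*x^2 + 16*x - 1 = 0.
  4*x^2 + 16*x - 1 = 0 has no rational roots; quadratic formula: x = (-16 ± √272)/8.
  ⇒ x = -sqrt(17)/2 - 2 ≈ -4.0616, -2 + sqrt(17)/2 ≈ 0.0616

f''(x) = 4*(-4*x^2*(x + 4) + 3*x + 4)*exp(-2*x^2)
Second-derivative test at each critical point:
  f''(-4.0616) = -7.742e-14 < 0 → local maximum
  f''(0.0616) = 16.3679 > 0 → local minimum

Critical points: x = -sqrt(17)/2 - 2 ≈ -4.0616 (local maximum); x = -2 + sqrt(17)/2 ≈ 0.0616 (local minimum)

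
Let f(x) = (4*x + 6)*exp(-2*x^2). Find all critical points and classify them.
f'(x) = 4*(-2*x*(2*x + 3) + 1)*exp(-2*x^2)

Solve f'(x) = 0:
  f'(x) = (-16*x^2 - 24*x + 4)·exp(-2*x^2) and exp(-2*x^2) > 0 for every x, so f'(x) = 0 ⇔ -16*x^2 - 24*x + 4 = 0.
  Factor: -16*x^2 - 24*x + 4 = -4*(4*x^2 + 6*x - 1); 4*x^2 + 6*x - 1 = 0 has no rational roots; quadratic formula: x = (-6 ± √52)/8.
  ⇒ x = -sqrt(13)/4 - 3/4 ≈ -1.6514, -3/4 + sqrt(13)/4 ≈ 0.1514

f''(x) = 8*(4*x^2*(2*x + 3) - 6*x - 3)*exp(-2*x^2)
Second-derivative test at each critical point:
  f''(-1.6514) = 0.1234 > 0 → local minimum
  f''(0.1514) = -27.5521 < 0 → local maximum

Critical points: x = -sqrt(13)/4 - 3/4 ≈ -1.6514 (local minimum); x = -3/4 + sqrt(13)/4 ≈ 0.1514 (local maximum)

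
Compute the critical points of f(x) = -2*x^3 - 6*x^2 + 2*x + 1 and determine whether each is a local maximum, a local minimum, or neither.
f'(x) = -6*x^2 - 12*x + 2

Solve f'(x) = 0:
  Factor: -6*x^2 - 12*x + 2 = -2*(3*x^2 + 6*x - 1); 3*x^2 + 6*x - 1 = 0 has no rational roots; quadratic formula: x = (-6 ± √48)/6.
  ⇒ x = -2*sqrt(3)/3 - 1 ≈ -2.1547, -1 + 2*sqrt(3)/3 ≈ 0.1547

f''(x) = -12*x - 12
Second-derivative test at each critical point:
  f''(-2.1547) = 13.8564 > 0 → local minimum
  f''(0.1547) = -13.8564 < 0 → local maximum

Critical points: x = -2*sqrt(3)/3 - 1 ≈ -2.1547 (local minimum); x = -1 + 2*sqrt(3)/3 ≈ 0.1547 (local maximum)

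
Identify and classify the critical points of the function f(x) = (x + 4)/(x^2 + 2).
f'(x) = (x^2 - 2*x*(x + 4) + 2)/(x^2 + 2)^2

Solve f'(x) = 0:
  f'(x) = -(x^2 + 8*x - 2)/(x^2 + 2)^2; the denominator is positive wherever f is defined, so f'(x) = 0 ⇔ -x^2 - 8*x + 2 = 0.
  x^2 + 8*x - 2 = 0 has no rational roots; quadratic formula: x = (-8 ± √72)/2.
  ⇒ x = -3*sqrt(2) - 4 ≈ -8.2426, -4 + 3*sqrt(2) ≈ 0.2426

f''(x) = 2*(4*x^2*(x + 4) - (3*x + 4)*(x^2 + 2))/(x^2 + 2)^3
Second-derivative test at each critical point:
  f''(-8.2426) = 0.0017 > 0 → local minimum
  f''(0.2426) = -2.0017 < 0 → local maximum

Critical points: x = -3*sqrt(2) - 4 ≈ -8.2426 (local minimum); x = -4 + 3*sqrt(2) ≈ 0.2426 (local maximum)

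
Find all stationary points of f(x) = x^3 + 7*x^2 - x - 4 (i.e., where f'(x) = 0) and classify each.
f'(x) = 3*x^2 + 14*x - 1

Solve f'(x) = 0:
  3*x^2 + 14*x - 1 = 0 has no rational roots; quadratic formula: x = (-14 ± √208)/6.
  ⇒ x = -2*sqrt(13)/3 - 7/3 ≈ -4.7370, -7/3 + 2*sqrt(13)/3 ≈ 0.0704

f''(x) = 6*x + 14
Second-derivative test at each critical point:
  f''(-4.7370) = -14.4222 < 0 → local maximum
  f''(0.0704) = 14.4222 > 0 → local minimum

Critical points: x = -2*sqrt(13)/3 - 7/3 ≈ -4.7370 (local maximum); x = -7/3 + 2*sqrt(13)/3 ≈ 0.0704 (local minimum)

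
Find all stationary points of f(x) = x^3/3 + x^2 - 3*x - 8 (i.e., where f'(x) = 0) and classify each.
f'(x) = x^2 + 2*x - 3

Solve f'(x) = 0:
  Factor: x^2 + 2*x - 3 = (x - 1)*(x + 3) = 0.
  ⇒ x = -3, 1

f''(x) = 2*x + 2
Second-derivative test at each critical point:
  f''(-3) = -4 < 0 → local maximum
  f''(1) = 4 > 0 → local minimum

Critical points: x = -3 (local maximum); x = 1 (local minimum)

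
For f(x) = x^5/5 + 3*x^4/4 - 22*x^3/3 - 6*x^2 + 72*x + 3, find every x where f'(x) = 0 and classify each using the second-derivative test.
f'(x) = x^4 + 3*x^3 - 22*x^2 - 12*x + 72

Solve f'(x) = 0:
  Factor: x^4 + 3*x^3 - 22*x^2 - 12*x + 72 = (x - 3)*(x - 2)*(x + 2)*(x + 6) = 0.
  ⇒ x = -6, -2, 2, 3

f''(x) = 4*x^3 + 9*x^2 - 44*x - 12
Second-derivative test at each critical point:
  f''(-6) = -288 < 0 → local maximum
  f''(-2) = 80 > 0 → local minimum
  f''(2) = -32 < 0 → local maximum
  f''(3) = 45 > 0 → local minimum

Critical points: x = -6 (local maximum); x = -2 (local minimum); x = 2 (local maximum); x = 3 (local minimum)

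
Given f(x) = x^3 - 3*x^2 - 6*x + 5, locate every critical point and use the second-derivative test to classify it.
f'(x) = 3*x^2 - 6*x - 6

Solve f'(x) = 0:
  Factor: 3*x^2 - 6*x - 6 = 3*(x^2 - 2*x - 2); x^2 - 2*x - 2 = 0 has no rational roots; quadratic formula: x = (2 ± √12)/2.
  ⇒ x = 1 - sqrt(3) ≈ -0.7321, 1 + sqrt(3) ≈ 2.7321

f''(x) = 6*x - 6
Second-derivative test at each critical point:
  f''(-0.7321) = -10.3923 < 0 → local maximum
  f''(2.7321) = 10.3923 > 0 → local minimum

Critical points: x = 1 - sqrt(3) ≈ -0.7321 (local maximum); x = 1 + sqrt(3) ≈ 2.7321 (local minimum)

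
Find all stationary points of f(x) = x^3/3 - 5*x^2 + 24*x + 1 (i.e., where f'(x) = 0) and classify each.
f'(x) = x^2 - 10*x + 24

Solve f'(x) = 0:
  Factor: x^2 - 10*x + 24 = (x - 6)*(x - 4) = 0.
  ⇒ x = 4, 6

f''(x) = 2*x - 10
Second-derivative test at each critical point:
  f''(4) = -2 < 0 → local maximum
  f''(6) = 2 > 0 → local minimum

Critical points: x = 4 (local maximum); x = 6 (local minimum)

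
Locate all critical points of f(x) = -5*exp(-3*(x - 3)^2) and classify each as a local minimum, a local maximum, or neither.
f'(x) = 30*(x - 3)*exp(-3*(x - 3)^2)

Solve f'(x) = 0:
  f'(x) = (30*x - 90)·exp(-3*(x - 3)^2) and exp(-3*(x - 3)^2) > 0 for every x, so f'(x) = 0 ⇔ 30*x - 90 = 0.
  Factor: 30*x - 90 = 30*(x - 3) = 0.
  ⇒ x = 3

f''(x) = 30*(1 - 6*(x - 3)^2)*exp(-3*(x - 3)^2)
Second-derivative test at each critical point:
  f''(3) = 30 > 0 → local minimum

Critical points: x = 3 (local minimum)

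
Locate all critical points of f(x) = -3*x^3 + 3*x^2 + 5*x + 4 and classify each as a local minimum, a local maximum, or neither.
f'(x) = -9*x^2 + 6*x + 5

Solve f'(x) = 0:
  9*x^2 - 6*x - 5 = 0 has no rational roots; quadratic formula: x = (6 ± √216)/18.
  ⇒ x = 1/3 - sqrt(6)/3 ≈ -0.4832, 1/3 + sqrt(6)/3 ≈ 1.1498

f''(x) = 6 - 18*x
Second-derivative test at each critical point:
  f''(-0.4832) = 14.6969 > 0 → local minimum
  f''(1.1498) = -14.6969 < 0 → local maximum

Critical points: x = 1/3 - sqrt(6)/3 ≈ -0.4832 (local minimum); x = 1/3 + sqrt(6)/3 ≈ 1.1498 (local maximum)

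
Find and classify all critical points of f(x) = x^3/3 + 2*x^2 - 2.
f'(x) = x*(x + 4)

Solve f'(x) = 0:
  Factor: x^2 + 4*x = x*(x + 4) = 0.
  ⇒ x = -4, 0

f''(x) = 2*x + 4
Second-derivative test at each critical point:
  f''(-4) = -4 < 0 → local maximum
  f''(0) = 4 > 0 → local minimum

Critical points: x = -4 (local maximum); x = 0 (local minimum)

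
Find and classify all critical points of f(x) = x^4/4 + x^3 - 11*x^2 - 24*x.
f'(x) = x^3 + 3*x^2 - 22*x - 24

Solve f'(x) = 0:
  Factor: x^3 + 3*x^2 - 22*x - 24 = (x - 4)*(x + 1)*(x + 6) = 0.
  ⇒ x = -6, -1, 4

f''(x) = 3*x^2 + 6*x - 22
Second-derivative test at each critical point:
  f''(-6) = 50 > 0 → local minimum
  f''(-1) = -25 < 0 → local maximum
  f''(4) = 50 > 0 → local minimum

Critical points: x = -6 (local minimum); x = -1 (local maximum); x = 4 (local minimum)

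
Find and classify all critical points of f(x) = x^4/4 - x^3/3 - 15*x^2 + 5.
f'(x) = x*(x^2 - x - 30)

Solve f'(x) = 0:
  Factor: x^3 - x^2 - 30*x = x*(x - 6)*(x + 5) = 0.
  ⇒ x = -5, 0, 6

f''(x) = 3*x^2 - 2*x - 30
Second-derivative test at each critical point:
  f''(-5) = 55 > 0 → local minimum
  f''(0) = -30 < 0 → local maximum
  f''(6) = 66 > 0 → local minimum

Critical points: x = -5 (local minimum); x = 0 (local maximum); x = 6 (local minimum)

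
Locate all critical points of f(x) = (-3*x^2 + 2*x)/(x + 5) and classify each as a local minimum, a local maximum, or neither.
f'(x) = (-3*x^2 - 30*x + 10)/(x^2 + 10*x + 25)

Solve f'(x) = 0:
  f'(x) = -(3*x^2 + 30*x - 10)/(x + 5)^2; the denominator is positive wherever f is defined, so f'(x) = 0 ⇔ -3*x^2 - 30*x + 10 = 0.
  3*x^2 + 30*x - 10 = 0 has no rational roots; quadratic formula: x = (-30 ± √1020)/6.
  ⇒ x = -sqrt(255)/3 - 5 ≈ -10.3229, -5 + sqrt(255)/3 ≈ 0.3229

f''(x) = -170/(x^3 + 15*x^2 + 75*x + 125)
Second-derivative test at each critical point:
  f''(-10.3229) = 1.1272 > 0 → local minimum
  f''(0.3229) = -1.1272 < 0 → local maximum

Critical points: x = -sqrt(255)/3 - 5 ≈ -10.3229 (local minimum); x = -5 + sqrt(255)/3 ≈ 0.3229 (local maximum)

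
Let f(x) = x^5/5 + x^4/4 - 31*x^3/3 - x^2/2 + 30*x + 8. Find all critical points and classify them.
f'(x) = x^4 + x^3 - 31*x^2 - x + 30

Solve f'(x) = 0:
  Factor: x^4 + x^3 - 31*x^2 - x + 30 = (x - 5)*(x - 1)*(x + 1)*(x + 6) = 0.
  ⇒ x = -6, -1, 1, 5

f''(x) = 4*x^3 + 3*x^2 - 62*x - 1
Second-derivative test at each critical point:
  f''(-6) = -385 < 0 → local maximum
  f''(-1) = 60 > 0 → local minimum
  f''(1) = -56 < 0 → local maximum
  f''(5) = 264 > 0 → local minimum

Critical points: x = -6 (local maximum); x = -1 (local minimum); x = 1 (local maximum); x = 5 (local minimum)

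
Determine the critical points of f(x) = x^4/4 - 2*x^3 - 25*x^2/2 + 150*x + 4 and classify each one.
f'(x) = x^3 - 6*x^2 - 25*x + 150

Solve f'(x) = 0:
  Factor: x^3 - 6*x^2 - 25*x + 150 = (x - 6)*(x - 5)*(x + 5) = 0.
  ⇒ x = -5, 5, 6

f''(x) = 3*x^2 - 12*x - 25
Second-derivative test at each critical point:
  f''(-5) = 110 > 0 → local minimum
  f''(5) = -10 < 0 → local maximum
  f''(6) = 11 > 0 → local minimum

Critical points: x = -5 (local minimum); x = 5 (local maximum); x = 6 (local minimum)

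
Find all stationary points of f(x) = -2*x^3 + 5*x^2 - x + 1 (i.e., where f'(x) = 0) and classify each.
f'(x) = -6*x^2 + 10*x - 1

Solve f'(x) = 0:
  6*x^2 - 10*x + 1 = 0 has no rational roots; quadratic formula: x = (10 ± √76)/12.
  ⇒ x = 5/6 - sqrt(19)/6 ≈ 0.1069, sqrt(19)/6 + 5/6 ≈ 1.5598

f''(x) = 10 - 12*x
Second-derivative test at each critical point:
  f''(0.1069) = 8.7178 > 0 → local minimum
  f''(1.5598) = -8.7178 < 0 → local maximum

Critical points: x = 5/6 - sqrt(19)/6 ≈ 0.1069 (local minimum); x = sqrt(19)/6 + 5/6 ≈ 1.5598 (local maximum)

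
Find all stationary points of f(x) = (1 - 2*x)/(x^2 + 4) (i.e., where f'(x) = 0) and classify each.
f'(x) = 2*(x^2 - x - 4)/(x^4 + 8*x^2 + 16)

Solve f'(x) = 0:
  f'(x) = 2*(x^2 - x - 4)/(x^2 + 4)^2; the denominator is positive wherever f is defined, so f'(x) = 0 ⇔ 2*x^2 - 2*x - 8 = 0.
  Factor: 2*x^2 - 2*x - 8 = 2*(x^2 - x - 4); x^2 - x - 4 = 0 has no rational roots; quadratic formula: x = (1 ± √17)/2.
  ⇒ x = 1/2 - sqrt(17)/2 ≈ -1.5616, 1/2 + sqrt(17)/2 ≈ 2.5616

f''(x) = 2*(4*x^2*(1 - 2*x) + (6*x - 1)*(x^2 + 4))/(x^2 + 4)^3
Second-derivative test at each critical point:
  f''(-1.5616) = -0.1989 < 0 → local maximum
  f''(2.5616) = 0.0739 > 0 → local minimum

Critical points: x = 1/2 - sqrt(17)/2 ≈ -1.5616 (local maximum); x = 1/2 + sqrt(17)/2 ≈ 2.5616 (local minimum)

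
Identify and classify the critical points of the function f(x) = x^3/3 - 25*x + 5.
f'(x) = x^2 - 25

Solve f'(x) = 0:
  Factor: x^2 - 25 = (x - 5)*(x + 5) = 0.
  ⇒ x = -5, 5

f''(x) = 2*x
Second-derivative test at each critical point:
  f''(-5) = -10 < 0 → local maximum
  f''(5) = 10 > 0 → local minimum

Critical points: x = -5 (local maximum); x = 5 (local minimum)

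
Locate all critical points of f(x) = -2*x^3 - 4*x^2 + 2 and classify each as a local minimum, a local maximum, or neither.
f'(x) = 2*x*(-3*x - 4)

Solve f'(x) = 0:
  Factor: -6*x^2 - 8*x = -2*x*(3*x + 4) = 0.
  ⇒ x = -4/3, 0

f''(x) = -12*x - 8
Second-derivative test at each critical point:
  f''(-4/3) = 8 > 0 → local minimum
  f''(0) = -8 < 0 → local maximum

Critical points: x = -4/3 (local minimum); x = 0 (local maximum)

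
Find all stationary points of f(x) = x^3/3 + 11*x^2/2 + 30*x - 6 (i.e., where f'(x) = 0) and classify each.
f'(x) = x^2 + 11*x + 30

Solve f'(x) = 0:
  Factor: x^2 + 11*x + 30 = (x + 5)*(x + 6) = 0.
  ⇒ x = -6, -5

f''(x) = 2*x + 11
Second-derivative test at each critical point:
  f''(-6) = -1 < 0 → local maximum
  f''(-5) = 1 > 0 → local minimum

Critical points: x = -6 (local maximum); x = -5 (local minimum)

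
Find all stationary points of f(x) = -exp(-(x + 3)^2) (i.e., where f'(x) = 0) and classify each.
f'(x) = 2*(x + 3)*exp(-(x + 3)^2)

Solve f'(x) = 0:
  f'(x) = (2*x + 6)·exp(-(x + 3)^2) and exp(-(x + 3)^2) > 0 for every x, so f'(x) = 0 ⇔ 2*x + 6 = 0.
  Factor: 2*x + 6 = 2*(x + 3) = 0.
  ⇒ x = -3

f''(x) = 2*(1 - 2*(x + 3)^2)*exp(-(x + 3)^2)
Second-derivative test at each critical point:
  f''(-3) = 2 > 0 → local minimum

Critical points: x = -3 (local minimum)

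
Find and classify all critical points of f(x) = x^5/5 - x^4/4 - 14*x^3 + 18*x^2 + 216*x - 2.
f'(x) = x^4 - x^3 - 42*x^2 + 36*x + 216

Solve f'(x) = 0:
  Factor: x^4 - x^3 - 42*x^2 + 36*x + 216 = (x - 6)*(x - 3)*(x + 2)*(x + 6) = 0.
  ⇒ x = -6, -2, 3, 6

f''(x) = 4*x^3 - 3*x^2 - 84*x + 36
Second-derivative test at each critical point:
  f''(-6) = -432 < 0 → local maximum
  f''(-2) = 160 > 0 → local minimum
  f''(3) = -135 < 0 → local maximum
  f''(6) = 288 > 0 → local minimum

Critical points: x = -6 (local maximum); x = -2 (local minimum); x = 3 (local maximum); x = 6 (local minimum)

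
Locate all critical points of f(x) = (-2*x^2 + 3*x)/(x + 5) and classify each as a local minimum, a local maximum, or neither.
f'(x) = (-2*x^2 - 20*x + 15)/(x^2 + 10*x + 25)

Solve f'(x) = 0:
  f'(x) = -(2*x^2 + 20*x - 15)/(x + 5)^2; the denominator is positive wherever f is defined, so f'(x) = 0 ⇔ -2*x^2 - 20*x + 15 = 0.
  2*x^2 + 20*x - 15 = 0 has no rational roots; quadratic formula: x = (-20 ± √520)/4.
  ⇒ x = -sqrt(130)/2 - 5 ≈ -10.7009, -5 + sqrt(130)/2 ≈ 0.7009

f''(x) = -130/(x^3 + 15*x^2 + 75*x + 125)
Second-derivative test at each critical point:
  f''(-10.7009) = 0.7016 > 0 → local minimum
  f''(0.7009) = -0.7016 < 0 → local maximum

Critical points: x = -sqrt(130)/2 - 5 ≈ -10.7009 (local minimum); x = -5 + sqrt(130)/2 ≈ 0.7009 (local maximum)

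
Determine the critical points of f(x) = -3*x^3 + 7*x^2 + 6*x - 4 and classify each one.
f'(x) = -9*x^2 + 14*x + 6

Solve f'(x) = 0:
  9*x^2 - 14*x - 6 = 0 has no rational roots; quadratic formula: x = (14 ± √412)/18.
  ⇒ x = 7/9 - sqrt(103)/9 ≈ -0.3499, 7/9 + sqrt(103)/9 ≈ 1.9054

f''(x) = 14 - 18*x
Second-derivative test at each critical point:
  f''(-0.3499) = 20.2978 > 0 → local minimum
  f''(1.9054) = -20.2978 < 0 → local maximum

Critical points: x = 7/9 - sqrt(103)/9 ≈ -0.3499 (local minimum); x = 7/9 + sqrt(103)/9 ≈ 1.9054 (local maximum)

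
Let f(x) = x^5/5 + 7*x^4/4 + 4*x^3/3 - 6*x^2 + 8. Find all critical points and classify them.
f'(x) = x*(x^3 + 7*x^2 + 4*x - 12)

Solve f'(x) = 0:
  Factor: x^4 + 7*x^3 + 4*x^2 - 12*x = x*(x - 1)*(x + 2)*(x + 6) = 0.
  ⇒ x = -6, -2, 0, 1

f''(x) = 4*x^3 + 21*x^2 + 8*x - 12
Second-derivative test at each critical point:
  f''(-6) = -168 < 0 → local maximum
  f''(-2) = 24 > 0 → local minimum
  f''(0) = -12 < 0 → local maximum
  f''(1) = 21 > 0 → local minimum

Critical points: x = -6 (local maximum); x = -2 (local minimum); x = 0 (local maximum); x = 1 (local minimum)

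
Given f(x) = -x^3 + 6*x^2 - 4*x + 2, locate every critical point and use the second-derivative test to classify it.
f'(x) = -3*x^2 + 12*x - 4

Solve f'(x) = 0:
  3*x^2 - 12*x + 4 = 0 has no rational roots; quadratic formula: x = (12 ± √96)/6.
  ⇒ x = 2 - 2*sqrt(6)/3 ≈ 0.3670, 2*sqrt(6)/3 + 2 ≈ 3.6330

f''(x) = 12 - 6*x
Second-derivative test at each critical point:
  f''(0.3670) = 9.7980 > 0 → local minimum
  f''(3.6330) = -9.7980 < 0 → local maximum

Critical points: x = 2 - 2*sqrt(6)/3 ≈ 0.3670 (local minimum); x = 2*sqrt(6)/3 + 2 ≈ 3.6330 (local maximum)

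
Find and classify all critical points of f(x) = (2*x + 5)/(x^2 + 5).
f'(x) = 2*(-x^2 - 5*x + 5)/(x^4 + 10*x^2 + 25)

Solve f'(x) = 0:
  f'(x) = -2*(x^2 + 5*x - 5)/(x^2 + 5)^2; the denominator is positive wherever f is defined, so f'(x) = 0 ⇔ -2*x^2 - 10*x + 10 = 0.
  Factor: -2*x^2 - 10*x + 10 = -2*(x^2 + 5*x - 5); x^2 + 5*x - 5 = 0 has no rational roots; quadratic formula: x = (-5 ± √45)/2.
  ⇒ x = -3*sqrt(5)/2 - 5/2 ≈ -5.8541, -5/2 + 3*sqrt(5)/2 ≈ 0.8541

f''(x) = 2*(4*x^2*(2*x + 5) - (6*x + 5)*(x^2 + 5))/(x^2 + 5)^3
Second-derivative test at each critical point:
  f''(-5.8541) = 0.0087 > 0 → local minimum
  f''(0.8541) = -0.4087 < 0 → local maximum

Critical points: x = -3*sqrt(5)/2 - 5/2 ≈ -5.8541 (local minimum); x = -5/2 + 3*sqrt(5)/2 ≈ 0.8541 (local maximum)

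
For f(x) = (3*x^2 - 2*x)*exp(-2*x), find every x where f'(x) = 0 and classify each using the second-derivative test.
f'(x) = 2*(-3*x^2 + 5*x - 1)*exp(-2*x)

Solve f'(x) = 0:
  f'(x) = (-6*x^2 + 10*x - 2)·exp(-2*x) and exp(-2*x) > 0 for every x, so f'(x) = 0 ⇔ -6*x^2 + 10*x - 2 = 0.
  Factor: -6*x^2 + 10*x - 2 = -2*(3*x^2 - 5*x + 1); 3*x^2 - 5*x + 1 = 0 has no rational roots; quadratic formula: x = (5 ± √13)/6.
  ⇒ x = 5/6 - sqrt(13)/6 ≈ 0.2324, sqrt(13)/6 + 5/6 ≈ 1.4343

f''(x) = 2*(6*x^2 - 16*x + 7)*exp(-2*x)
Second-derivative test at each critical point:
  f''(0.2324) = 4.5304 > 0 → local minimum
  f''(1.4343) = -0.4095 < 0 → local maximum

Critical points: x = 5/6 - sqrt(13)/6 ≈ 0.2324 (local minimum); x = sqrt(13)/6 + 5/6 ≈ 1.4343 (local maximum)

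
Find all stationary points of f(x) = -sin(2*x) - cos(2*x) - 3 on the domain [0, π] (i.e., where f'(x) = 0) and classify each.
f'(x) = -2*sqrt(2)*cos(2*x + pi/4)

Solve f'(x) = 0 on [0, π]:
  f'(x) = 0 ⇔ -cos(2*x) = -sin(2*x) ⇔ tan(2*x) = 1, i.e. 2*x = arctan(1) + nπ; keep the solutions lying in [0, π].
  ⇒ x = pi/8 ≈ 0.3927, 5*pi/8 ≈ 1.9635

f''(x) = 4*sqrt(2)*sin(2*x + pi/4)
Second-derivative test at each critical point:
  f''(0.3927) = 5.6569 > 0 → local minimum
  f''(1.9635) = -5.6569 < 0 → local maximum

Critical points: x = pi/8 ≈ 0.3927 (local minimum); x = 5*pi/8 ≈ 1.9635 (local maximum)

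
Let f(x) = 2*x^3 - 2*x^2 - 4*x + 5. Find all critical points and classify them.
f'(x) = 6*x^2 - 4*x - 4

Solve f'(x) = 0:
  Factor: 6*x^2 - 4*x - 4 = 2*(3*x^2 - 2*x - 2); 3*x^2 - 2*x - 2 = 0 has no rational roots; quadratic formula: x = (2 ± √28)/6.
  ⇒ x = 1/3 - sqrt(7)/3 ≈ -0.5486, 1/3 + sqrt(7)/3 ≈ 1.2153

f''(x) = 12*x - 4
Second-derivative test at each critical point:
  f''(-0.5486) = -10.5830 < 0 → local maximum
  f''(1.2153) = 10.5830 > 0 → local minimum

Critical points: x = 1/3 - sqrt(7)/3 ≈ -0.5486 (local maximum); x = 1/3 + sqrt(7)/3 ≈ 1.2153 (local minimum)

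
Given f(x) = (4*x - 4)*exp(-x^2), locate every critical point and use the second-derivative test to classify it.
f'(x) = 4*(-2*x*(x - 1) + 1)*exp(-x^2)

Solve f'(x) = 0:
  f'(x) = (-8*x^2 + 8*x + 4)·exp(-x^2) and exp(-x^2) > 0 for every x, so f'(x) = 0 ⇔ -8*x^2 + 8*x + 4 = 0.
  Factor: -8*x^2 + 8*x + 4 = -4*(2*x^2 - 2*x - 1); 2*x^2 - 2*x - 1 = 0 has no rational roots; quadratic formula: x = (2 ± √12)/4.
  ⇒ x = 1/2 - sqrt(3)/2 ≈ -0.3660, 1/2 + sqrt(3)/2 ≈ 1.3660

f''(x) = 8*(2*x^2*(x - 1) - 3*x + 1)*exp(-x^2)
Second-derivative test at each critical point:
  f''(-0.3660) = 12.1190 > 0 → local minimum
  f''(1.3660) = -2.1441 < 0 → local maximum

Critical points: x = 1/2 - sqrt(3)/2 ≈ -0.3660 (local minimum); x = 1/2 + sqrt(3)/2 ≈ 1.3660 (local maximum)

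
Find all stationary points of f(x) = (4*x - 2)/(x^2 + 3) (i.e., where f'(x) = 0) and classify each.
f'(x) = 4*(-x^2 + x + 3)/(x^4 + 6*x^2 + 9)

Solve f'(x) = 0:
  f'(x) = -4*(x^2 - x - 3)/(x^2 + 3)^2; the denominator is positive wherever f is defined, so f'(x) = 0 ⇔ -4*x^2 + 4*x + 12 = 0.
  Factor: -4*x^2 + 4*x + 12 = -4*(x^2 - x - 3); x^2 - x - 3 = 0 has no rational roots; quadratic formula: x = (1 ± √13)/2.
  ⇒ x = 1/2 - sqrt(13)/2 ≈ -1.3028, 1/2 + sqrt(13)/2 ≈ 2.3028

f''(x) = 4*(4*x^2*(2*x - 1) + (1 - 6*x)*(x^2 + 3))/(x^2 + 3)^3
Second-derivative test at each critical point:
  f''(-1.3028) = 0.6537 > 0 → local minimum
  f''(2.3028) = -0.2092 < 0 → local maximum

Critical points: x = 1/2 - sqrt(13)/2 ≈ -1.3028 (local minimum); x = 1/2 + sqrt(13)/2 ≈ 2.3028 (local maximum)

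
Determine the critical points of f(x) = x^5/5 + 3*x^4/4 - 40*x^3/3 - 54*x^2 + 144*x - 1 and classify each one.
f'(x) = x^4 + 3*x^3 - 40*x^2 - 108*x + 144

Solve f'(x) = 0:
  Factor: x^4 + 3*x^3 - 40*x^2 - 108*x + 144 = (x - 6)*(x - 1)*(x + 4)*(x + 6) = 0.
  ⇒ x = -6, -4, 1, 6

f''(x) = 4*x^3 + 9*x^2 - 80*x - 108
Second-derivative test at each critical point:
  f''(-6) = -168 < 0 → local maximum
  f''(-4) = 100 > 0 → local minimum
  f''(1) = -175 < 0 → local maximum
  f''(6) = 600 > 0 → local minimum

Critical points: x = -6 (local maximum); x = -4 (local minimum); x = 1 (local maximum); x = 6 (local minimum)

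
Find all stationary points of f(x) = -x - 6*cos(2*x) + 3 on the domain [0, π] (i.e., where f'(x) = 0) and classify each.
f'(x) = 12*sin(2*x) - 1

Solve f'(x) = 0 on [0, π]:
  f'(x) = 0 ⇔ sin(2*x) = 1/12, i.e. 2*x = arcsin(1/12) + 2nπ or 2*x = π − arcsin(1/12) + 2nπ; keep the solutions lying in [0, π].
  ⇒ x = asin(1/12)/2 ≈ 0.0417, -asin(1/12)/2 + pi/2 ≈ 1.5291

f''(x) = 24*cos(2*x)
Second-derivative test at each critical point:
  f''(0.0417) = 23.9165 > 0 → local minimum
  f''(1.5291) = -23.9165 < 0 → local maximum

Critical points: x = asin(1/12)/2 ≈ 0.0417 (local minimum); x = -asin(1/12)/2 + pi/2 ≈ 1.5291 (local maximum)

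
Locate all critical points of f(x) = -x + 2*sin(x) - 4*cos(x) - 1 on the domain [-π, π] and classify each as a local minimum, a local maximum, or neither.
f'(x) = 4*sin(x) + 2*cos(x) - 1

Solve f'(x) = 0 on [-π, π]:
  f'(x) = 0 ⇔ 4*sin(x) + 2*cos(x) = 1. Write the left side as R·cos(x + φ) with R = √(2² + (-4)²) = 2*sqrt(5), cos φ = sqrt(5)/5, sin φ = -2*sqrt(5)/5; then cos(x + φ) = sqrt(5)/10. Solve for x and keep the solutions lying in [-π, π].
  ⇒ x = atan((2 - sqrt(19))/(1 + 2*sqrt(19))) ≈ -0.2381, atan((2 + sqrt(19))/(1 - 2*sqrt(19))) + pi ≈ 2.4524

f''(x) = -2*sin(x) + 4*cos(x)
Second-derivative test at each critical point:
  f''(-0.2381) = 4.3589 > 0 → local minimum
  f''(2.4524) = -4.3589 < 0 → local maximum

Critical points: x = atan((2 - sqrt(19))/(1 + 2*sqrt(19))) ≈ -0.2381 (local minimum); x = atan((2 + sqrt(19))/(1 - 2*sqrt(19))) + pi ≈ 2.4524 (local maximum)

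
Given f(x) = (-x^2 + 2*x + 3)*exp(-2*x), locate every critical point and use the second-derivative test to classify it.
f'(x) = 2*(x^2 - 3*x - 2)*exp(-2*x)

Solve f'(x) = 0:
  f'(x) = (2*x^2 - 6*x - 4)·exp(-2*x) and exp(-2*x) > 0 for every x, so f'(x) = 0 ⇔ 2*x^2 - 6*x - 4 = 0.
  Factor: 2*x^2 - 6*x - 4 = 2*(x^2 - 3*x - 2); x^2 - 3*x - 2 = 0 has no rational roots; quadratic formula: x = (3 ± √17)/2.
  ⇒ x = 3/2 - sqrt(17)/2 ≈ -0.5616, 3/2 + sqrt(17)/2 ≈ 3.5616

f''(x) = 2*(-2*x^2 + 8*x + 1)*exp(-2*x)
Second-derivative test at each critical point:
  f''(-0.5616) = -25.3520 < 0 → local maximum
  f''(3.5616) = 0.0066 > 0 → local minimum

Critical points: x = 3/2 - sqrt(17)/2 ≈ -0.5616 (local maximum); x = 3/2 + sqrt(17)/2 ≈ 3.5616 (local minimum)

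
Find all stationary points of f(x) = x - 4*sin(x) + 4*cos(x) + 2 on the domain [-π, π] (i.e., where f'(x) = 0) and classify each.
f'(x) = -4*sqrt(2)*sin(x + pi/4) + 1

Solve f'(x) = 0 on [-π, π]:
  f'(x) = 0 ⇔ -4*sin(x) - 4*cos(x) = -1. Write the left side as R·cos(x + φ) with R = √((-4)² + 4²) = 4*sqrt(2), cos φ = -sqrt(2)/2, sin φ = sqrt(2)/2; then cos(x + φ) = -sqrt(2)/8. Solve for x and keep the solutions lying in [-π, π].
  ⇒ x = atan((1 - sqrt(31))/(1 + sqrt(31))) ≈ -0.6077, atan((1 + sqrt(31))/(1 - sqrt(31))) + pi ≈ 2.1785

f''(x) = -4*sqrt(2)*cos(x + pi/4)
Second-derivative test at each critical point:
  f''(-0.6077) = -5.5678 < 0 → local maximum
  f''(2.1785) = 5.5678 > 0 → local minimum

Critical points: x = atan((1 - sqrt(31))/(1 + sqrt(31))) ≈ -0.6077 (local maximum); x = atan((1 + sqrt(31))/(1 - sqrt(31))) + pi ≈ 2.1785 (local minimum)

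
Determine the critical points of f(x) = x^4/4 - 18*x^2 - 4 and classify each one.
f'(x) = x*(x^2 - 36)

Solve f'(x) = 0:
  Factor: x^3 - 36*x = x*(x - 6)*(x + 6) = 0.
  ⇒ x = -6, 0, 6

f''(x) = 3*x^2 - 36
Second-derivative test at each critical point:
  f''(-6) = 72 > 0 → local minimum
  f''(0) = -36 < 0 → local maximum
  f''(6) = 72 > 0 → local minimum

Critical points: x = -6 (local minimum); x = 0 (local maximum); x = 6 (local minimum)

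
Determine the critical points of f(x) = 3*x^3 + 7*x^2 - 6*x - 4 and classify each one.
f'(x) = 9*x^2 + 14*x - 6

Solve f'(x) = 0:
  9*x^2 + 14*x - 6 = 0 has no rational roots; quadratic formula: x = (-14 ± √412)/18.
  ⇒ x = -sqrt(103)/9 - 7/9 ≈ -1.9054, -7/9 + sqrt(103)/9 ≈ 0.3499

f''(x) = 18*x + 14
Second-derivative test at each critical point:
  f''(-1.9054) = -20.2978 < 0 → local maximum
  f''(0.3499) = 20.2978 > 0 → local minimum

Critical points: x = -sqrt(103)/9 - 7/9 ≈ -1.9054 (local maximum); x = -7/9 + sqrt(103)/9 ≈ 0.3499 (local minimum)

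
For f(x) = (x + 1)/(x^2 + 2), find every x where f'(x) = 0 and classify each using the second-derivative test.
f'(x) = (x^2 - 2*x*(x + 1) + 2)/(x^2 + 2)^2

Solve f'(x) = 0:
  f'(x) = -(x^2 + 2*x - 2)/(x^2 + 2)^2; the denominator is positive wherever f is defined, so f'(x) = 0 ⇔ -x^2 - 2*x + 2 = 0.
  x^2 + 2*x - 2 = 0 has no rational roots; quadratic formula: x = (-2 ± √12)/2.
  ⇒ x = -sqrt(3) - 1 ≈ -2.7321, -1 + sqrt(3) ≈ 0.7321

f''(x) = 2*(4*x^2*(x + 1) - (3*x + 1)*(x^2 + 2))/(x^2 + 2)^3
Second-derivative test at each critical point:
  f''(-2.7321) = 0.0387 > 0 → local minimum
  f''(0.7321) = -0.5387 < 0 → local maximum

Critical points: x = -sqrt(3) - 1 ≈ -2.7321 (local minimum); x = -1 + sqrt(3) ≈ 0.7321 (local maximum)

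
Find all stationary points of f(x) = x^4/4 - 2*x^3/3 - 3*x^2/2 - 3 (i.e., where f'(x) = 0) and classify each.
f'(x) = x*(x^2 - 2*x - 3)

Solve f'(x) = 0:
  Factor: x^3 - 2*x^2 - 3*x = x*(x - 3)*(x + 1) = 0.
  ⇒ x = -1, 0, 3

f''(x) = 3*x^2 - 4*x - 3
Second-derivative test at each critical point:
  f''(-1) = 4 > 0 → local minimum
  f''(0) = -3 < 0 → local maximum
  f''(3) = 12 > 0 → local minimum

Critical points: x = -1 (local minimum); x = 0 (local maximum); x = 3 (local minimum)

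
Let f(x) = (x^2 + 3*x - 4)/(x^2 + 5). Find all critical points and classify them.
f'(x) = 3*(-x^2 + 6*x + 5)/(x^4 + 10*x^2 + 25)

Solve f'(x) = 0:
  f'(x) = -3*(x^2 - 6*x - 5)/(x^2 + 5)^2; the denominator is positive wherever f is defined, so f'(x) = 0 ⇔ -3*x^2 + 18*x + 15 = 0.
  Factor: -3*x^2 + 18*x + 15 = -3*(x^2 - 6*x - 5); x^2 - 6*x - 5 = 0 has no rational roots; quadratic formula: x = (6 ± √56)/2.
  ⇒ x = 3 - sqrt(14) ≈ -0.7417, 3 + sqrt(14) ≈ 6.7417

f''(x) = 6*(x^3 - 9*x^2 - 15*x + 15)/(x^6 + 15*x^4 + 75*x^2 + 125)
Second-derivative test at each critical point:
  f''(-0.7417) = 0.7288 > 0 → local minimum
  f''(6.7417) = -0.0088 < 0 → local maximum

Critical points: x = 3 - sqrt(14) ≈ -0.7417 (local minimum); x = 3 + sqrt(14) ≈ 6.7417 (local maximum)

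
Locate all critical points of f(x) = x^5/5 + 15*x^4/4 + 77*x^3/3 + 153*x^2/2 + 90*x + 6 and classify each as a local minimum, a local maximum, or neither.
f'(x) = x^4 + 15*x^3 + 77*x^2 + 153*x + 90

Solve f'(x) = 0:
  Factor: x^4 + 15*x^3 + 77*x^2 + 153*x + 90 = (x + 1)*(x + 3)*(x + 5)*(x + 6) = 0.
  ⇒ x = -6, -5, -3, -1

f''(x) = 4*x^3 + 45*x^2 + 154*x + 153
Second-derivative test at each critical point:
  f''(-6) = -15 < 0 → local maximum
  f''(-5) = 8 > 0 → local minimum
  f''(-3) = -12 < 0 → local maximum
  f''(-1) = 40 > 0 → local minimum

Critical points: x = -6 (local maximum); x = -5 (local minimum); x = -3 (local maximum); x = -1 (local minimum)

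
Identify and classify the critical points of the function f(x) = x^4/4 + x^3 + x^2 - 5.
f'(x) = x*(x^2 + 3*x + 2)

Solve f'(x) = 0:
  Factor: x^3 + 3*x^2 + 2*x = x*(x + 1)*(x + 2) = 0.
  ⇒ x = -2, -1, 0

f''(x) = 3*x^2 + 6*x + 2
Second-derivative test at each critical point:
  f''(-2) = 2 > 0 → local minimum
  f''(-1) = -1 < 0 → local maximum
  f''(0) = 2 > 0 → local minimum

Critical points: x = -2 (local minimum); x = -1 (local maximum); x = 0 (local minimum)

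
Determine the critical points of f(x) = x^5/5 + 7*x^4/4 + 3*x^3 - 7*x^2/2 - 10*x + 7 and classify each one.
f'(x) = x^4 + 7*x^3 + 9*x^2 - 7*x - 10

Solve f'(x) = 0:
  Factor: x^4 + 7*x^3 + 9*x^2 - 7*x - 10 = (x - 1)*(x + 1)*(x + 2)*(x + 5) = 0.
  ⇒ x = -5, -2, -1, 1

f''(x) = 4*x^3 + 21*x^2 + 18*x - 7
Second-derivative test at each critical point:
  f''(-5) = -72 < 0 → local maximum
  f''(-2) = 9 > 0 → local minimum
  f''(-1) = -8 < 0 → local maximum
  f''(1) = 36 > 0 → local minimum

Critical points: x = -5 (local maximum); x = -2 (local minimum); x = -1 (local maximum); x = 1 (local minimum)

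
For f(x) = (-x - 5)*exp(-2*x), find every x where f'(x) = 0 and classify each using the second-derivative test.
f'(x) = (2*x + 9)*exp(-2*x)

Solve f'(x) = 0:
  f'(x) = (2*x + 9)·exp(-2*x) and exp(-2*x) > 0 for every x, so f'(x) = 0 ⇔ 2*x + 9 = 0.
  2*x + 9 = 0.
  ⇒ x = -9/2

f''(x) = 4*(-x - 4)*exp(-2*x)
Second-derivative test at each critical point:
  f''(-9/2) = 16206.1679 > 0 → local minimum

Critical points: x = -9/2 (local minimum)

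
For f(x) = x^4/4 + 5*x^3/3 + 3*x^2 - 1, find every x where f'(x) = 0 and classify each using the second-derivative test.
f'(x) = x*(x^2 + 5*x + 6)

Solve f'(x) = 0:
  Factor: x^3 + 5*x^2 + 6*x = x*(x + 2)*(x + 3) = 0.
  ⇒ x = -3, -2, 0

f''(x) = 3*x^2 + 10*x + 6
Second-derivative test at each critical point:
  f''(-3) = 3 > 0 → local minimum
  f''(-2) = -2 < 0 → local maximum
  f''(0) = 6 > 0 → local minimum

Critical points: x = -3 (local minimum); x = -2 (local maximum); x = 0 (local minimum)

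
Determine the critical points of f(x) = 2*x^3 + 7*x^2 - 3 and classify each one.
f'(x) = 2*x*(3*x + 7)

Solve f'(x) = 0:
  Factor: 6*x^2 + 14*x = 2*x*(3*x + 7) = 0.
  ⇒ x = -7/3, 0

f''(x) = 12*x + 14
Second-derivative test at each critical point:
  f''(-7/3) = -14 < 0 → local maximum
  f''(0) = 14 > 0 → local minimum

Critical points: x = -7/3 (local maximum); x = 0 (local minimum)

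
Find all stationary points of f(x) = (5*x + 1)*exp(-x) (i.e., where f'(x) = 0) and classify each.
f'(x) = (4 - 5*x)*exp(-x)

Solve f'(x) = 0:
  f'(x) = (4 - 5*x)·exp(-x) and exp(-x) > 0 for every x, so f'(x) = 0 ⇔ 4 - 5*x = 0.
  4 - 5*x = 0.
  ⇒ x = 4/5

f''(x) = (5*x - 9)*exp(-x)
Second-derivative test at each critical point:
  f''(4/5) = -2.2466 < 0 → local maximum

Critical points: x = 4/5 (local maximum)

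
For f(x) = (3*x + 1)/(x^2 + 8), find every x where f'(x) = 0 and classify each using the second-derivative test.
f'(x) = (-3*x^2 - 2*x + 24)/(x^4 + 16*x^2 + 64)

Solve f'(x) = 0:
  f'(x) = -(3*x^2 + 2*x - 24)/(x^2 + 8)^2; the denominator is positive wherever f is defined, so f'(x) = 0 ⇔ -3*x^2 - 2*x + 24 = 0.
  3*x^2 + 2*x - 24 = 0 has no rational roots; quadratic formula: x = (-2 ± √292)/6.
  ⇒ x = -sqrt(73)/3 - 1/3 ≈ -3.1813, -1/3 + sqrt(73)/3 ≈ 2.5147

f''(x) = 2*(4*x^2*(3*x + 1) - (9*x + 1)*(x^2 + 8))/(x^2 + 8)^3
Second-derivative test at each critical point:
  f''(-3.1813) = 0.0520 > 0 → local minimum
  f''(2.5147) = -0.0833 < 0 → local maximum

Critical points: x = -sqrt(73)/3 - 1/3 ≈ -3.1813 (local minimum); x = -1/3 + sqrt(73)/3 ≈ 2.5147 (local maximum)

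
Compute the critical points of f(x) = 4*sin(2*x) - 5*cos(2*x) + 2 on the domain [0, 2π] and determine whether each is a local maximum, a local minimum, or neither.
f'(x) = 10*sin(2*x) + 8*cos(2*x)

Solve f'(x) = 0 on [0, 2π]:
  f'(x) = 0 ⇔ 4*cos(2*x) = -5*sin(2*x) ⇔ tan(2*x) = -4/5, i.e. 2*x = arctan(-4/5) + nπ; keep the solutions lying in [0, 2π].
  ⇒ x = -atan(4/5)/2 + pi/2 ≈ 1.2334, pi - atan(4/5)/2 ≈ 2.8042, -atan(4/5)/2 + 3*pi/2 ≈ 4.3750, -atan(4/5)/2 + 2*pi ≈ 5.9458

f''(x) = -16*sin(2*x) + 20*cos(2*x)
Second-derivative test at each critical point:
  f''(1.2334) = -25.6125 < 0 → local maximum
  f''(2.8042) = 25.6125 > 0 → local minimum
  f''(4.3750) = -25.6125 < 0 → local maximum
  f''(5.9458) = 25.6125 > 0 → local minimum

Critical points: x = -atan(4/5)/2 + pi/2 ≈ 1.2334 (local maximum); x = pi - atan(4/5)/2 ≈ 2.8042 (local minimum); x = -atan(4/5)/2 + 3*pi/2 ≈ 4.3750 (local maximum); x = -atan(4/5)/2 + 2*pi ≈ 5.9458 (local minimum)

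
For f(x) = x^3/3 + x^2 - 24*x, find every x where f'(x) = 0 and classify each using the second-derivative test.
f'(x) = x^2 + 2*x - 24

Solve f'(x) = 0:
  Factor: x^2 + 2*x - 24 = (x - 4)*(x + 6) = 0.
  ⇒ x = -6, 4

f''(x) = 2*x + 2
Second-derivative test at each critical point:
  f''(-6) = -10 < 0 → local maximum
  f''(4) = 10 > 0 → local minimum

Critical points: x = -6 (local maximum); x = 4 (local minimum)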